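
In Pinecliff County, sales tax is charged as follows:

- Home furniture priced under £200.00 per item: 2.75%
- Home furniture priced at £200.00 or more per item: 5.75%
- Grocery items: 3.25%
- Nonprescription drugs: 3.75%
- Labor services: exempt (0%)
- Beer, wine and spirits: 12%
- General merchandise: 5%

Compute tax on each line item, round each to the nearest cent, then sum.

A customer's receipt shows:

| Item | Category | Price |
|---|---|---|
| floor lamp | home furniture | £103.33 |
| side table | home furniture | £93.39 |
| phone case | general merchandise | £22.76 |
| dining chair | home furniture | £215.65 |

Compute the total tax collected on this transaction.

£18.95

Floor lamp £103.33: home furniture, under £200.00 → 2.75% → £2.84
Side table £93.39: home furniture, under £200.00 → 2.75% → £2.57
Phone case £22.76: general merchandise → 5% → £1.14
Dining chair £215.65: home furniture, £200.00 or more → 5.75% → £12.40
Total tax = £2.84 + £2.57 + £1.14 + £12.40 = £18.95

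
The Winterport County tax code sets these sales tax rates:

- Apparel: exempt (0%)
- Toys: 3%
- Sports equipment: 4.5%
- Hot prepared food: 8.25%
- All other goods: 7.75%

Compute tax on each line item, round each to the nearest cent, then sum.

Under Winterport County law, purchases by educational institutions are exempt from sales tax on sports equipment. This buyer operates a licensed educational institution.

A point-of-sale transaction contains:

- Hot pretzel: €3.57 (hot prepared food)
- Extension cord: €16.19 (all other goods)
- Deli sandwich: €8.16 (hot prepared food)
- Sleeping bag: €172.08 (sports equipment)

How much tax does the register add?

€2.21

Hot pretzel €3.57: hot prepared food → 8.25% → €0.29
Extension cord €16.19: all other goods → 7.75% → €1.25
Deli sandwich €8.16: hot prepared food → 8.25% → €0.67
Sleeping bag €172.08: sports equipment, buyer-exempt → 0% → €0.00
Total tax = €0.29 + €1.25 + €0.67 = €2.21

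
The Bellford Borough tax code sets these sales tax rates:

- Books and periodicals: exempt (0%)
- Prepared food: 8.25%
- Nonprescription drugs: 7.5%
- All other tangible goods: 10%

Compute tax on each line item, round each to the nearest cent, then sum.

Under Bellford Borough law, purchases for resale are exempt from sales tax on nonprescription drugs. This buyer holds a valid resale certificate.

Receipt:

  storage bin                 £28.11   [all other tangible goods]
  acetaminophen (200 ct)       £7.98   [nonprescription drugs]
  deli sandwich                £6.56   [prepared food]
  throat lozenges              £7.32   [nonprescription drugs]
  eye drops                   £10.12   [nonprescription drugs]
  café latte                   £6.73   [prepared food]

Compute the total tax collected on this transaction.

Storage bin £28.11: all other tangible goods → 10% → £2.81
Acetaminophen (200 ct) £7.98: nonprescription drugs, buyer-exempt → 0% → £0.00
Deli sandwich £6.56: prepared food → 8.25% → £0.54
Throat lozenges £7.32: nonprescription drugs, buyer-exempt → 0% → £0.00
Eye drops £10.12: nonprescription drugs, buyer-exempt → 0% → £0.00
Café latte £6.73: prepared food → 8.25% → £0.56
Total tax = £2.81 + £0.54 + £0.56 = £3.91

£3.91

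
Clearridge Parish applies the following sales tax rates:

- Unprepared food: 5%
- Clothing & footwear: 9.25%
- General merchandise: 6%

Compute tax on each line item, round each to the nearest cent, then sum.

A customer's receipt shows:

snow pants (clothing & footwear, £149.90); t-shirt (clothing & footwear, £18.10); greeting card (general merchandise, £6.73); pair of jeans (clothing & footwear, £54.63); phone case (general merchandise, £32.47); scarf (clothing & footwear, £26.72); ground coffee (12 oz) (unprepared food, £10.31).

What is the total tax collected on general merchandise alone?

Greeting card £6.73: general merchandise → 6% → £0.40
Phone case £32.47: general merchandise → 6% → £1.95
Tax on general merchandise = £0.40 + £1.95 = £2.35

£2.35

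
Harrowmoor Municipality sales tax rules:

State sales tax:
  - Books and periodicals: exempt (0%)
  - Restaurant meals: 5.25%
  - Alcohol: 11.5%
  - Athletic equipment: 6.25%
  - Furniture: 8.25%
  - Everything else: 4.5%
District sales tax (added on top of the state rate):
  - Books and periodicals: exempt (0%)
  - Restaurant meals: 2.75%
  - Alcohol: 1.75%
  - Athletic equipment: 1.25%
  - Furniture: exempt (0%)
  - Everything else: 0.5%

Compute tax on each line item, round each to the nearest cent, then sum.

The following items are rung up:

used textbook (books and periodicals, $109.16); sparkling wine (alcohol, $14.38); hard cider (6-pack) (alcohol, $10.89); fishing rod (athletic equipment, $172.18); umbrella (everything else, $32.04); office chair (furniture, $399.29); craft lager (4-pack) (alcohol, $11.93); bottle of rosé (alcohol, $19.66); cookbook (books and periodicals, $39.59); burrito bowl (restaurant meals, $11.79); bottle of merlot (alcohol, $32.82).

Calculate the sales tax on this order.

Used textbook $109.16: books and periodicals → 0% + 0% district = 0% → $0.00
Sparkling wine $14.38: alcohol → 11.5% + 1.75% district = 13.25% → $1.91
Hard cider (6-pack) $10.89: alcohol → 11.5% + 1.75% district = 13.25% → $1.44
Fishing rod $172.18: athletic equipment → 6.25% + 1.25% district = 7.5% → $12.91
Umbrella $32.04: everything else → 4.5% + 0.5% district = 5% → $1.60
Office chair $399.29: furniture → 8.25% + 0% district = 8.25% → $32.94
Craft lager (4-pack) $11.93: alcohol → 11.5% + 1.75% district = 13.25% → $1.58
Bottle of rosé $19.66: alcohol → 11.5% + 1.75% district = 13.25% → $2.60
Cookbook $39.59: books and periodicals → 0% + 0% district = 0% → $0.00
Burrito bowl $11.79: restaurant meals → 5.25% + 2.75% district = 8% → $0.94
Bottle of merlot $32.82: alcohol → 11.5% + 1.75% district = 13.25% → $4.35
Total tax = $1.91 + $1.44 + $12.91 + $1.60 + $32.94 + $1.58 + $2.60 + $0.94 + $4.35 = $60.27

$60.27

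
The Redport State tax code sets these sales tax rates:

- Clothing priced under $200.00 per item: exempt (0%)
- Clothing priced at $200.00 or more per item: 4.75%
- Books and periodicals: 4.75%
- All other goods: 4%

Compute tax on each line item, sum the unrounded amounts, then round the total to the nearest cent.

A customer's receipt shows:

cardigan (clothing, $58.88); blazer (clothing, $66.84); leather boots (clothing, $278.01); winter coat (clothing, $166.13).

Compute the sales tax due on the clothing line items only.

$13.21

Cardigan $58.88: clothing, under $200.00 → 0% → $0.00
Blazer $66.84: clothing, under $200.00 → 0% → $0.00
Leather boots $278.01: clothing, $200.00 or more → 4.75% → $13.205475
Winter coat $166.13: clothing, under $200.00 → 0% → $0.00
Tax on clothing: unrounded sum = $13.205475 → $13.21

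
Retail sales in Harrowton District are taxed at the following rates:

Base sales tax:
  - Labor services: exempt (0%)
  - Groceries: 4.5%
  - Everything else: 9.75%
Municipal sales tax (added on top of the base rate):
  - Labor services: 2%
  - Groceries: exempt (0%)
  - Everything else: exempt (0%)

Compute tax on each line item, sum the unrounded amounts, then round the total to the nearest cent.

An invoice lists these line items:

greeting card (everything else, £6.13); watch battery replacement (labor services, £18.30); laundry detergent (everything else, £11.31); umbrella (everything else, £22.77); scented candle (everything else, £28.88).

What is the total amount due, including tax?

£94.49

Greeting card £6.13: everything else → 9.75% + 0% municipal = 9.75% → £0.597675
Watch battery replacement £18.30: labor services → 0% + 2% municipal = 2% → £0.366
Laundry detergent £11.31: everything else → 9.75% + 0% municipal = 9.75% → £1.102725
Umbrella £22.77: everything else → 9.75% + 0% municipal = 9.75% → £2.220075
Scented candle £28.88: everything else → 9.75% + 0% municipal = 9.75% → £2.8158
Subtotal = £87.39; unrounded tax = £7.102275 → £7.10; total due = £94.49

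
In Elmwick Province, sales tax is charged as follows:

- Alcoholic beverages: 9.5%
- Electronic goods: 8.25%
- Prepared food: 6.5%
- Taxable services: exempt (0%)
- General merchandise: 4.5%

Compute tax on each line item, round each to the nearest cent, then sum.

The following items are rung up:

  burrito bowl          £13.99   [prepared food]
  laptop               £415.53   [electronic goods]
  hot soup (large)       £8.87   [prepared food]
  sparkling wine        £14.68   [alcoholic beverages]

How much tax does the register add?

£37.16

Burrito bowl £13.99: prepared food → 6.5% → £0.91
Laptop £415.53: electronic goods → 8.25% → £34.28
Hot soup (large) £8.87: prepared food → 6.5% → £0.58
Sparkling wine £14.68: alcoholic beverages → 9.5% → £1.39
Total tax = £0.91 + £34.28 + £0.58 + £1.39 = £37.16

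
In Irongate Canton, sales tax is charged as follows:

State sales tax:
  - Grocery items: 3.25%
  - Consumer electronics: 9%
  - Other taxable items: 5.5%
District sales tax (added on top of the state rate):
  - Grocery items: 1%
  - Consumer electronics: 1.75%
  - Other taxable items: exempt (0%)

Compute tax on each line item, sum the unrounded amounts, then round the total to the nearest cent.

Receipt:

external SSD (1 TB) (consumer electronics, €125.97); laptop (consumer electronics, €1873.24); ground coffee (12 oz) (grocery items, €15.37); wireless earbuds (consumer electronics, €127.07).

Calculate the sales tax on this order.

External SSD (1 TB) €125.97: consumer electronics → 9% + 1.75% district = 10.75% → €13.541775
Laptop €1873.24: consumer electronics → 9% + 1.75% district = 10.75% → €201.3733
Ground coffee (12 oz) €15.37: grocery items → 3.25% + 1% district = 4.25% → €0.653225
Wireless earbuds €127.07: consumer electronics → 9% + 1.75% district = 10.75% → €13.660025
Unrounded tax sum = €229.228325 → €229.23

€229.23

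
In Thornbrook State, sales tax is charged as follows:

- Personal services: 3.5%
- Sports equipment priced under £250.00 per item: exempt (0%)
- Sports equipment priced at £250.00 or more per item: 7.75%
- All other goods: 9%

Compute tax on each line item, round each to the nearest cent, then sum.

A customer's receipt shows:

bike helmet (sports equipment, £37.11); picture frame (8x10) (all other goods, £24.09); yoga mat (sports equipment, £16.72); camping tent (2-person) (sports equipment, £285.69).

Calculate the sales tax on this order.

£24.31

Bike helmet £37.11: sports equipment, under £250.00 → 0% → £0.00
Picture frame (8x10) £24.09: all other goods → 9% → £2.17
Yoga mat £16.72: sports equipment, under £250.00 → 0% → £0.00
Camping tent (2-person) £285.69: sports equipment, £250.00 or more → 7.75% → £22.14
Total tax = £2.17 + £22.14 = £24.31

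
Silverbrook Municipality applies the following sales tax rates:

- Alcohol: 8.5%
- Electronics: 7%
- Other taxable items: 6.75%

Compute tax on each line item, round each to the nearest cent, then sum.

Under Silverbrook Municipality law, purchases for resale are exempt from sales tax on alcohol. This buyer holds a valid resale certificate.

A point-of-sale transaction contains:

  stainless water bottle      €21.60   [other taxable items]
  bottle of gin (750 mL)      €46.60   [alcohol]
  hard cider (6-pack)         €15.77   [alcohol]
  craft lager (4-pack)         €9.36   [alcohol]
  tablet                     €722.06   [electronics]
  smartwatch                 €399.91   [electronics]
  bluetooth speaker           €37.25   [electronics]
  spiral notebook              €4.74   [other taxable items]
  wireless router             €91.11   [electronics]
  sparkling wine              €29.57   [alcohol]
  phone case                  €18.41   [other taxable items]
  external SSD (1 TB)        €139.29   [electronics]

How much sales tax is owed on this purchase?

€100.29

Stainless water bottle €21.60: other taxable items → 6.75% → €1.46
Bottle of gin (750 mL) €46.60: alcohol, buyer-exempt → 0% → €0.00
Hard cider (6-pack) €15.77: alcohol, buyer-exempt → 0% → €0.00
Craft lager (4-pack) €9.36: alcohol, buyer-exempt → 0% → €0.00
Tablet €722.06: electronics → 7% → €50.54
Smartwatch €399.91: electronics → 7% → €27.99
Bluetooth speaker €37.25: electronics → 7% → €2.61
Spiral notebook €4.74: other taxable items → 6.75% → €0.32
Wireless router €91.11: electronics → 7% → €6.38
Sparkling wine €29.57: alcohol, buyer-exempt → 0% → €0.00
Phone case €18.41: other taxable items → 6.75% → €1.24
External SSD (1 TB) €139.29: electronics → 7% → €9.75
Total tax = €1.46 + €50.54 + €27.99 + €2.61 + €0.32 + €6.38 + €1.24 + €9.75 = €100.29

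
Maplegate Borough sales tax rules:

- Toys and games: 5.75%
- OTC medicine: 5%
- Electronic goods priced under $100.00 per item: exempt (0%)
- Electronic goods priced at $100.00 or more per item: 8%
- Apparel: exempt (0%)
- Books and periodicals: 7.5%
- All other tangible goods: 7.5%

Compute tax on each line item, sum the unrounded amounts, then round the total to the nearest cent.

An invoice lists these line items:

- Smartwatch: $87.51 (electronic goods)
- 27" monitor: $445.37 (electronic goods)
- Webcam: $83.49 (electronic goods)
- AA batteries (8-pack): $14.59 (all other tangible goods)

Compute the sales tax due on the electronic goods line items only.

$35.63

Smartwatch $87.51: electronic goods, under $100.00 → 0% → $0.00
27" monitor $445.37: electronic goods, $100.00 or more → 8% → $35.6296
Webcam $83.49: electronic goods, under $100.00 → 0% → $0.00
Tax on electronic goods: unrounded sum = $35.6296 → $35.63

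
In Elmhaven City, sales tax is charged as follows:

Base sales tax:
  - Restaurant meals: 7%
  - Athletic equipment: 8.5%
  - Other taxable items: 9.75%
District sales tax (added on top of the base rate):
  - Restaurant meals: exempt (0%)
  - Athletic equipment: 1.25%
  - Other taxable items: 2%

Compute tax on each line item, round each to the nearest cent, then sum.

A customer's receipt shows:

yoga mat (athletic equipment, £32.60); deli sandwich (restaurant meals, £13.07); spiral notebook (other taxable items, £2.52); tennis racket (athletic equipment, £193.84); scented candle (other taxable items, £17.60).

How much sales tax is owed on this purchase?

£25.36

Yoga mat £32.60: athletic equipment → 8.5% + 1.25% district = 9.75% → £3.18
Deli sandwich £13.07: restaurant meals → 7% + 0% district = 7% → £0.91
Spiral notebook £2.52: other taxable items → 9.75% + 2% district = 11.75% → £0.30
Tennis racket £193.84: athletic equipment → 8.5% + 1.25% district = 9.75% → £18.90
Scented candle £17.60: other taxable items → 9.75% + 2% district = 11.75% → £2.07
Total tax = £3.18 + £0.91 + £0.30 + £18.90 + £2.07 = £25.36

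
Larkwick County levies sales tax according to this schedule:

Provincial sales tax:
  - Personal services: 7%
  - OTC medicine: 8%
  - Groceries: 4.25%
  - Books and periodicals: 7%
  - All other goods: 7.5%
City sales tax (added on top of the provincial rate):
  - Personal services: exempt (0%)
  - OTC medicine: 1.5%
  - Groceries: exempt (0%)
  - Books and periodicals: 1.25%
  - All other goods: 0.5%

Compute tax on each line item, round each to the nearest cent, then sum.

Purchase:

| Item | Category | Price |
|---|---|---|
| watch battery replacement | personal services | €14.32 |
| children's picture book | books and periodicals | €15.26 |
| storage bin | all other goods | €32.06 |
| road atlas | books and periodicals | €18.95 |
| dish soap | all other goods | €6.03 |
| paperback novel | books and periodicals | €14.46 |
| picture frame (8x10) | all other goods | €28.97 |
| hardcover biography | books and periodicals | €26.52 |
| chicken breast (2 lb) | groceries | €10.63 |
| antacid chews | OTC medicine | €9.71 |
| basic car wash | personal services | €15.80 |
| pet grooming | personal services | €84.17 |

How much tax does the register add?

€20.93

Watch battery replacement €14.32: personal services → 7% + 0% city = 7% → €1.00
Children's picture book €15.26: books and periodicals → 7% + 1.25% city = 8.25% → €1.26
Storage bin €32.06: all other goods → 7.5% + 0.5% city = 8% → €2.56
Road atlas €18.95: books and periodicals → 7% + 1.25% city = 8.25% → €1.56
Dish soap €6.03: all other goods → 7.5% + 0.5% city = 8% → €0.48
Paperback novel €14.46: books and periodicals → 7% + 1.25% city = 8.25% → €1.19
Picture frame (8x10) €28.97: all other goods → 7.5% + 0.5% city = 8% → €2.32
Hardcover biography €26.52: books and periodicals → 7% + 1.25% city = 8.25% → €2.19
Chicken breast (2 lb) €10.63: groceries → 4.25% + 0% city = 4.25% → €0.45
Antacid chews €9.71: OTC medicine → 8% + 1.5% city = 9.5% → €0.92
Basic car wash €15.80: personal services → 7% + 0% city = 7% → €1.11
Pet grooming €84.17: personal services → 7% + 0% city = 7% → €5.89
Total tax = €1.00 + €1.26 + €2.56 + €1.56 + €0.48 + €1.19 + €2.32 + €2.19 + €0.45 + €0.92 + €1.11 + €5.89 = €20.93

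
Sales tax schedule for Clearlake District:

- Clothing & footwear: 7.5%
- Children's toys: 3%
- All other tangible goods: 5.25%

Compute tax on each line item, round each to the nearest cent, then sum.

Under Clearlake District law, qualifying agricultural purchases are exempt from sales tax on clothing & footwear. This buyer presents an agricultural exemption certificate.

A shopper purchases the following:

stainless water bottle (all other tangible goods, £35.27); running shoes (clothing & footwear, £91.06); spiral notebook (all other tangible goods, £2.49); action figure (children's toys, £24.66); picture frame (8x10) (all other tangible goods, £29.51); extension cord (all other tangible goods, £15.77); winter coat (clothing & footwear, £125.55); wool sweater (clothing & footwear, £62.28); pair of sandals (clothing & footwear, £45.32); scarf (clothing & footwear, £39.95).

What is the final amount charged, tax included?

Stainless water bottle £35.27: all other tangible goods → 5.25% → £1.85
Running shoes £91.06: clothing & footwear, buyer-exempt → 0% → £0.00
Spiral notebook £2.49: all other tangible goods → 5.25% → £0.13
Action figure £24.66: children's toys → 3% → £0.74
Picture frame (8x10) £29.51: all other tangible goods → 5.25% → £1.55
Extension cord £15.77: all other tangible goods → 5.25% → £0.83
Winter coat £125.55: clothing & footwear, buyer-exempt → 0% → £0.00
Wool sweater £62.28: clothing & footwear, buyer-exempt → 0% → £0.00
Pair of sandals £45.32: clothing & footwear, buyer-exempt → 0% → £0.00
Scarf £39.95: clothing & footwear, buyer-exempt → 0% → £0.00
Subtotal = £471.86; tax = £5.10; total due = £476.96

£476.96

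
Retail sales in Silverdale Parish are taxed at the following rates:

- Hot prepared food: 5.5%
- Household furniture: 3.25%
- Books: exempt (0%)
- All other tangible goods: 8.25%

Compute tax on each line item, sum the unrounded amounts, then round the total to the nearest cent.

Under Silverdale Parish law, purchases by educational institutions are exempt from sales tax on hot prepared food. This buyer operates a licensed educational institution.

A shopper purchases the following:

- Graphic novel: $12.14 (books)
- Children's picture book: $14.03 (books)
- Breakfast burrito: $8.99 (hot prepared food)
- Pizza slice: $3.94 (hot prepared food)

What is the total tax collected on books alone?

$0.00

Graphic novel $12.14: books → 0% → $0.00
Children's picture book $14.03: books → 0% → $0.00
Tax on books: unrounded sum = $0.00 → $0.00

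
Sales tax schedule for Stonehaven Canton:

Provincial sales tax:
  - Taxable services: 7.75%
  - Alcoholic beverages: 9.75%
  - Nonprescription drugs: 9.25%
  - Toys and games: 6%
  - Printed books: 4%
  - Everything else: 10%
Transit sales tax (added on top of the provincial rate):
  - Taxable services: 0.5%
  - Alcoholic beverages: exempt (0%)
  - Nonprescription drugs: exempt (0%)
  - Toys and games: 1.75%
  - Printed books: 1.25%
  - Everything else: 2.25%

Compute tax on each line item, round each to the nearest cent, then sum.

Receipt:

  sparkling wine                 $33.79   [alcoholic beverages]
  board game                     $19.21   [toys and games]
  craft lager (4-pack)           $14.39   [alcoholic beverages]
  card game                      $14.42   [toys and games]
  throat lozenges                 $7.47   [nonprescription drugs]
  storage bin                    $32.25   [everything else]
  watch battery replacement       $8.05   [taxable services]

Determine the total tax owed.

Sparkling wine $33.79: alcoholic beverages → 9.75% + 0% transit = 9.75% → $3.29
Board game $19.21: toys and games → 6% + 1.75% transit = 7.75% → $1.49
Craft lager (4-pack) $14.39: alcoholic beverages → 9.75% + 0% transit = 9.75% → $1.40
Card game $14.42: toys and games → 6% + 1.75% transit = 7.75% → $1.12
Throat lozenges $7.47: nonprescription drugs → 9.25% + 0% transit = 9.25% → $0.69
Storage bin $32.25: everything else → 10% + 2.25% transit = 12.25% → $3.95
Watch battery replacement $8.05: taxable services → 7.75% + 0.5% transit = 8.25% → $0.66
Total tax = $3.29 + $1.49 + $1.40 + $1.12 + $0.69 + $3.95 + $0.66 = $12.60

$12.60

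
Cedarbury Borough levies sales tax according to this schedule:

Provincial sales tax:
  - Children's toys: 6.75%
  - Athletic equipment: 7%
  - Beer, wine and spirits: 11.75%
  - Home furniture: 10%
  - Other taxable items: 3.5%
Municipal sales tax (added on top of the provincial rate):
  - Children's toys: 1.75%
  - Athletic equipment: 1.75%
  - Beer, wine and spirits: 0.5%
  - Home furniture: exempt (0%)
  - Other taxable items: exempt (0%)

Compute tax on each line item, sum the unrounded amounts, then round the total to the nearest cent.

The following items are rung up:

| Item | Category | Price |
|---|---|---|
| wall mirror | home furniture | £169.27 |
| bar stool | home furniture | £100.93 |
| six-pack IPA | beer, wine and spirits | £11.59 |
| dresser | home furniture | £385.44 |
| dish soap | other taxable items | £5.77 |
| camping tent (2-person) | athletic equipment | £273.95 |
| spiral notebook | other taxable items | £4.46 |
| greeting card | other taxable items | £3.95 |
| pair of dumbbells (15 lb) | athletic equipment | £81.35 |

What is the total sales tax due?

£98.57

Wall mirror £169.27: home furniture → 10% + 0% municipal = 10% → £16.927
Bar stool £100.93: home furniture → 10% + 0% municipal = 10% → £10.093
Six-pack IPA £11.59: beer, wine and spirits → 11.75% + 0.5% municipal = 12.25% → £1.419775
Dresser £385.44: home furniture → 10% + 0% municipal = 10% → £38.544
Dish soap £5.77: other taxable items → 3.5% + 0% municipal = 3.5% → £0.20195
Camping tent (2-person) £273.95: athletic equipment → 7% + 1.75% municipal = 8.75% → £23.970625
Spiral notebook £4.46: other taxable items → 3.5% + 0% municipal = 3.5% → £0.1561
Greeting card £3.95: other taxable items → 3.5% + 0% municipal = 3.5% → £0.13825
Pair of dumbbells (15 lb) £81.35: athletic equipment → 7% + 1.75% municipal = 8.75% → £7.118125
Unrounded tax sum = £98.568825 → £98.57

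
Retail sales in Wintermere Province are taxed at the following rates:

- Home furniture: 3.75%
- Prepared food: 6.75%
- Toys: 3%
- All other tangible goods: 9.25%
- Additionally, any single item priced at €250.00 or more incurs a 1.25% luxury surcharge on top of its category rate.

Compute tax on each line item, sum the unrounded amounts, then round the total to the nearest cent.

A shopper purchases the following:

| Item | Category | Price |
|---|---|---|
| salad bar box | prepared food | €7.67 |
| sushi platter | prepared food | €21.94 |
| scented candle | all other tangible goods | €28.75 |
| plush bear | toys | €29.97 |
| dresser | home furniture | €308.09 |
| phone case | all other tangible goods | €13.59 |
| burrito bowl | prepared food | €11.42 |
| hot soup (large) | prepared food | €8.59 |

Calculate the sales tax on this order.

€23.57

Salad bar box €7.67: prepared food → 6.75% → €0.517725
Sushi platter €21.94: prepared food → 6.75% → €1.48095
Scented candle €28.75: all other tangible goods → 9.25% → €2.659375
Plush bear €29.97: toys → 3% → €0.8991
Dresser €308.09: home furniture → 3.75% + 1.25% surcharge = 5% → €15.4045
Phone case €13.59: all other tangible goods → 9.25% → €1.257075
Burrito bowl €11.42: prepared food → 6.75% → €0.77085
Hot soup (large) €8.59: prepared food → 6.75% → €0.579825
Unrounded tax sum = €23.5694 → €23.57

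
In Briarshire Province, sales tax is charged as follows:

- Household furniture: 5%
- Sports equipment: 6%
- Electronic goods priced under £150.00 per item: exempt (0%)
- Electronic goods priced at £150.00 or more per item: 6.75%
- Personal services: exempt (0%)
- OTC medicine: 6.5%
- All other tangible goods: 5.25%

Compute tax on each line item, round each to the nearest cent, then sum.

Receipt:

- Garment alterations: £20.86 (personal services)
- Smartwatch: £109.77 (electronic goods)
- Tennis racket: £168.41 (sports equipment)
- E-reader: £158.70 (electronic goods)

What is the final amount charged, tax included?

£478.55

Garment alterations £20.86: personal services → 0% → £0.00
Smartwatch £109.77: electronic goods, under £150.00 → 0% → £0.00
Tennis racket £168.41: sports equipment → 6% → £10.10
E-reader £158.70: electronic goods, £150.00 or more → 6.75% → £10.71
Subtotal = £457.74; tax = £20.81; total due = £478.55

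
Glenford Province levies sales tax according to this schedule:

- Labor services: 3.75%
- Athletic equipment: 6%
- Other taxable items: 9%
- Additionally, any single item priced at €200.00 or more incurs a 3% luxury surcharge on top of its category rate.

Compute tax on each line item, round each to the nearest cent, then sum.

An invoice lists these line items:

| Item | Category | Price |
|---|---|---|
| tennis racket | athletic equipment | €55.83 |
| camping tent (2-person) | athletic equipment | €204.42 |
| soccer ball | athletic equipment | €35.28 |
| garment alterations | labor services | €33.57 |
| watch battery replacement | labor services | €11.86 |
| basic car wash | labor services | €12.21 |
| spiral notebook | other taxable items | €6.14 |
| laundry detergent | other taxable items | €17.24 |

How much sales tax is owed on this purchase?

€28.13

Tennis racket €55.83: athletic equipment → 6% → €3.35
Camping tent (2-person) €204.42: athletic equipment → 6% + 3% surcharge = 9% → €18.40
Soccer ball €35.28: athletic equipment → 6% → €2.12
Garment alterations €33.57: labor services → 3.75% → €1.26
Watch battery replacement €11.86: labor services → 3.75% → €0.44
Basic car wash €12.21: labor services → 3.75% → €0.46
Spiral notebook €6.14: other taxable items → 9% → €0.55
Laundry detergent €17.24: other taxable items → 9% → €1.55
Total tax = €3.35 + €18.40 + €2.12 + €1.26 + €0.44 + €0.46 + €0.55 + €1.55 = €28.13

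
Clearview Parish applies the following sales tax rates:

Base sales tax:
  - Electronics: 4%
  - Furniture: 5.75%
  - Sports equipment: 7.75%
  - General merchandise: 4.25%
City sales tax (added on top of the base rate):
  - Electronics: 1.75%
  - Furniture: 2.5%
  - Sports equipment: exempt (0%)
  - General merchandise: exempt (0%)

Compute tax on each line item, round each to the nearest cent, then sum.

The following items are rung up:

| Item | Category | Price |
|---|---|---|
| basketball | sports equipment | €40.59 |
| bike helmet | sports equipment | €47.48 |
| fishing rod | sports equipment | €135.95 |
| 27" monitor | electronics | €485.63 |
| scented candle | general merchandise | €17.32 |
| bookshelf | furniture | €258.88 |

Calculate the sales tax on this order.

Basketball €40.59: sports equipment → 7.75% + 0% city = 7.75% → €3.15
Bike helmet €47.48: sports equipment → 7.75% + 0% city = 7.75% → €3.68
Fishing rod €135.95: sports equipment → 7.75% + 0% city = 7.75% → €10.54
27" monitor €485.63: electronics → 4% + 1.75% city = 5.75% → €27.92
Scented candle €17.32: general merchandise → 4.25% + 0% city = 4.25% → €0.74
Bookshelf €258.88: furniture → 5.75% + 2.5% city = 8.25% → €21.36
Total tax = €3.15 + €3.68 + €10.54 + €27.92 + €0.74 + €21.36 = €67.39

€67.39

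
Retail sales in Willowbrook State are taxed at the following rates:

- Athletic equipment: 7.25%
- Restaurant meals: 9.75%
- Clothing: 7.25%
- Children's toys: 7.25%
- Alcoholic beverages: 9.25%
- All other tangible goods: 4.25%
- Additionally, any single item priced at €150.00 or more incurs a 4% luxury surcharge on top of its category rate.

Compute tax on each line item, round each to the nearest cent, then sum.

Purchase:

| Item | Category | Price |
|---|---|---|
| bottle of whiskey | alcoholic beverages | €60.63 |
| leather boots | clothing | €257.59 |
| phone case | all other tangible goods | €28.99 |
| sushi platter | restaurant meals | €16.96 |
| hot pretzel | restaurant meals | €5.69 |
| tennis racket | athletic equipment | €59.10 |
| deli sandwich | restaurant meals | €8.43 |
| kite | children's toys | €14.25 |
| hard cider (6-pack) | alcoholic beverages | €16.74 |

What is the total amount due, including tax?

€514.08

Bottle of whiskey €60.63: alcoholic beverages → 9.25% → €5.61
Leather boots €257.59: clothing → 7.25% + 4% surcharge = 11.25% → €28.98
Phone case €28.99: all other tangible goods → 4.25% → €1.23
Sushi platter €16.96: restaurant meals → 9.75% → €1.65
Hot pretzel €5.69: restaurant meals → 9.75% → €0.55
Tennis racket €59.10: athletic equipment → 7.25% → €4.28
Deli sandwich €8.43: restaurant meals → 9.75% → €0.82
Kite €14.25: children's toys → 7.25% → €1.03
Hard cider (6-pack) €16.74: alcoholic beverages → 9.25% → €1.55
Subtotal = €468.38; tax = €45.70; total due = €514.08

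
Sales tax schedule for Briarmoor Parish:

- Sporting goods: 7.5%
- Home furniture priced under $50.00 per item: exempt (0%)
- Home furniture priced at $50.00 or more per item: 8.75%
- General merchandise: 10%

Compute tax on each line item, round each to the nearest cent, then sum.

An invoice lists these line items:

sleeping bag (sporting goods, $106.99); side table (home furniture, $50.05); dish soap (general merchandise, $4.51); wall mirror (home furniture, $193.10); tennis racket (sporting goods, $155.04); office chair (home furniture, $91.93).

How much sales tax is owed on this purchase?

$49.42

Sleeping bag $106.99: sporting goods → 7.5% → $8.02
Side table $50.05: home furniture, $50.00 or more → 8.75% → $4.38
Dish soap $4.51: general merchandise → 10% → $0.45
Wall mirror $193.10: home furniture, $50.00 or more → 8.75% → $16.90
Tennis racket $155.04: sporting goods → 7.5% → $11.63
Office chair $91.93: home furniture, $50.00 or more → 8.75% → $8.04
Total tax = $8.02 + $4.38 + $0.45 + $16.90 + $11.63 + $8.04 = $49.42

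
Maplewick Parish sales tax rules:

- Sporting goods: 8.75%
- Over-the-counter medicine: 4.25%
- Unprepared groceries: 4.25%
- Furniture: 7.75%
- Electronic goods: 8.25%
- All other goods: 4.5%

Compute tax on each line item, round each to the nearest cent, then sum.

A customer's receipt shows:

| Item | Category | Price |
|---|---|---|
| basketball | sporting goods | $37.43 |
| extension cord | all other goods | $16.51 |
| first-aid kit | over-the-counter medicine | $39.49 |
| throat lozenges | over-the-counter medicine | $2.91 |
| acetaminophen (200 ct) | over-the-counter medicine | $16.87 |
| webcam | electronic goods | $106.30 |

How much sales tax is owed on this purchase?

$15.31

Basketball $37.43: sporting goods → 8.75% → $3.28
Extension cord $16.51: all other goods → 4.5% → $0.74
First-aid kit $39.49: over-the-counter medicine → 4.25% → $1.68
Throat lozenges $2.91: over-the-counter medicine → 4.25% → $0.12
Acetaminophen (200 ct) $16.87: over-the-counter medicine → 4.25% → $0.72
Webcam $106.30: electronic goods → 8.25% → $8.77
Total tax = $3.28 + $0.74 + $1.68 + $0.12 + $0.72 + $8.77 = $15.31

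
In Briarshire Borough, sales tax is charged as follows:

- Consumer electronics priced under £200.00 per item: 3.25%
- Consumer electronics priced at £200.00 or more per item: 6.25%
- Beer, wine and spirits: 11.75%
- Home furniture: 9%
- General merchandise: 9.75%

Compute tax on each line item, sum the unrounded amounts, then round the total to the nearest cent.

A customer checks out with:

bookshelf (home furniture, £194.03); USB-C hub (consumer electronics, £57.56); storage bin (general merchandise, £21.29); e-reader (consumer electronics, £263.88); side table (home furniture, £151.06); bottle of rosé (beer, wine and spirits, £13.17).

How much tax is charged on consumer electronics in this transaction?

USB-C hub £57.56: consumer electronics, under £200.00 → 3.25% → £1.8707
E-reader £263.88: consumer electronics, £200.00 or more → 6.25% → £16.4925
Tax on consumer electronics: unrounded sum = £18.3632 → £18.36

£18.36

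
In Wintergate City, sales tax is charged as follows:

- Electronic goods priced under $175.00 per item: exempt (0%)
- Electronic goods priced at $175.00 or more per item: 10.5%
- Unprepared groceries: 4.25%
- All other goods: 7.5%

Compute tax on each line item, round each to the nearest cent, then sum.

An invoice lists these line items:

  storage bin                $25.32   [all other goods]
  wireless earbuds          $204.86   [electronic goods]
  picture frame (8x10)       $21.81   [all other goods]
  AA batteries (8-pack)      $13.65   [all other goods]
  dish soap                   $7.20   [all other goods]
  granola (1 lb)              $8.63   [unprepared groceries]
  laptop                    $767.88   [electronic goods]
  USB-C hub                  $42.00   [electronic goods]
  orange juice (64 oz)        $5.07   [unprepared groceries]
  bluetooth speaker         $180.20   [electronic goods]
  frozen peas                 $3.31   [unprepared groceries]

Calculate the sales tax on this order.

Storage bin $25.32: all other goods → 7.5% → $1.90
Wireless earbuds $204.86: electronic goods, $175.00 or more → 10.5% → $21.51
Picture frame (8x10) $21.81: all other goods → 7.5% → $1.64
AA batteries (8-pack) $13.65: all other goods → 7.5% → $1.02
Dish soap $7.20: all other goods → 7.5% → $0.54
Granola (1 lb) $8.63: unprepared groceries → 4.25% → $0.37
Laptop $767.88: electronic goods, $175.00 or more → 10.5% → $80.63
USB-C hub $42.00: electronic goods, under $175.00 → 0% → $0.00
Orange juice (64 oz) $5.07: unprepared groceries → 4.25% → $0.22
Bluetooth speaker $180.20: electronic goods, $175.00 or more → 10.5% → $18.92
Frozen peas $3.31: unprepared groceries → 4.25% → $0.14
Total tax = $1.90 + $21.51 + $1.64 + $1.02 + $0.54 + $0.37 + $80.63 + $0.22 + $18.92 + $0.14 = $126.89

$126.89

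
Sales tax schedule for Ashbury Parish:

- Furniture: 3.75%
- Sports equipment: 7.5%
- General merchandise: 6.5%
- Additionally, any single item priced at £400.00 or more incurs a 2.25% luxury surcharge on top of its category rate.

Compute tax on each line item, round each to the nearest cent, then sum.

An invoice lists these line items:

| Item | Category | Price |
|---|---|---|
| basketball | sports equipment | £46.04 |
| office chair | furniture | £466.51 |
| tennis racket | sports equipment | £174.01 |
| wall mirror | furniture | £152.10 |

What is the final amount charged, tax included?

Basketball £46.04: sports equipment → 7.5% → £3.45
Office chair £466.51: furniture → 3.75% + 2.25% surcharge = 6% → £27.99
Tennis racket £174.01: sports equipment → 7.5% → £13.05
Wall mirror £152.10: furniture → 3.75% → £5.70
Subtotal = £838.66; tax = £50.19; total due = £888.85

£888.85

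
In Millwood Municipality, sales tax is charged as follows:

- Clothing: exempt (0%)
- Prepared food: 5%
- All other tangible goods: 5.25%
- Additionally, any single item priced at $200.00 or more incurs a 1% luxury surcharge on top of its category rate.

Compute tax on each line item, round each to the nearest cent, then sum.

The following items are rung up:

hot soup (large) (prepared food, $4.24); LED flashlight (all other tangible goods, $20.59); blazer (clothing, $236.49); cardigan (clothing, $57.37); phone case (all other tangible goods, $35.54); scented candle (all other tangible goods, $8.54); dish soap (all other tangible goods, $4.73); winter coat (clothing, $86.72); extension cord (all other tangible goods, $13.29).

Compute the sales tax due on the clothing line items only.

Blazer $236.49: clothing → 0% + 1% surcharge = 1% → $2.36
Cardigan $57.37: clothing → 0% → $0.00
Winter coat $86.72: clothing → 0% → $0.00
Tax on clothing = $2.36 + $0.00 + $0.00 = $2.36

$2.36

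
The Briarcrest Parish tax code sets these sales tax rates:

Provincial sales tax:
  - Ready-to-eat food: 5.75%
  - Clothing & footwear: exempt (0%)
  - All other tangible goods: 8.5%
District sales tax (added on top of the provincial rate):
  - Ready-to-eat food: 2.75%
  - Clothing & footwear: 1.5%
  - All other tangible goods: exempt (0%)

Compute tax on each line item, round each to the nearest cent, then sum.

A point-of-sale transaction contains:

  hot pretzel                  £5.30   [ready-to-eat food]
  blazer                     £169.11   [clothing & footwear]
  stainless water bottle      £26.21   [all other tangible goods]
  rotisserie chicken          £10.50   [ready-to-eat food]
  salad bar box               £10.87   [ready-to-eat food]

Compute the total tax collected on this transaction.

£7.03

Hot pretzel £5.30: ready-to-eat food → 5.75% + 2.75% district = 8.5% → £0.45
Blazer £169.11: clothing & footwear → 0% + 1.5% district = 1.5% → £2.54
Stainless water bottle £26.21: all other tangible goods → 8.5% + 0% district = 8.5% → £2.23
Rotisserie chicken £10.50: ready-to-eat food → 5.75% + 2.75% district = 8.5% → £0.89
Salad bar box £10.87: ready-to-eat food → 5.75% + 2.75% district = 8.5% → £0.92
Total tax = £0.45 + £2.54 + £2.23 + £0.89 + £0.92 = £7.03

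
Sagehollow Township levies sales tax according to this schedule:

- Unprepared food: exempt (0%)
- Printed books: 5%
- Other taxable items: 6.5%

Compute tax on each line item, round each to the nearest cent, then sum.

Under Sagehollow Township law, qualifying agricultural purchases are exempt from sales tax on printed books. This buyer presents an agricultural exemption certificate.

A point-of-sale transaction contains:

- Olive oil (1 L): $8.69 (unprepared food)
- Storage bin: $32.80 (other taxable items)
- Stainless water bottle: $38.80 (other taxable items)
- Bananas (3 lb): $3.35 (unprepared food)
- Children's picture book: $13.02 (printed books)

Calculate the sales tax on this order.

Olive oil (1 L) $8.69: unprepared food → 0% → $0.00
Storage bin $32.80: other taxable items → 6.5% → $2.13
Stainless water bottle $38.80: other taxable items → 6.5% → $2.52
Bananas (3 lb) $3.35: unprepared food → 0% → $0.00
Children's picture book $13.02: printed books, buyer-exempt → 0% → $0.00
Total tax = $2.13 + $2.52 = $4.65

$4.65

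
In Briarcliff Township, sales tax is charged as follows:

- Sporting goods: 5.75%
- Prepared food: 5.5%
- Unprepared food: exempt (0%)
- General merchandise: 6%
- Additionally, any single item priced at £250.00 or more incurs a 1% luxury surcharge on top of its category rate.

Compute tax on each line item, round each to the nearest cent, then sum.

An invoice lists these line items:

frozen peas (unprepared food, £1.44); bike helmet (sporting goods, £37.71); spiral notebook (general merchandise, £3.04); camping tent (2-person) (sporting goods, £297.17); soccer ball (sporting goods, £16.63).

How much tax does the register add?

£23.37

Frozen peas £1.44: unprepared food → 0% → £0.00
Bike helmet £37.71: sporting goods → 5.75% → £2.17
Spiral notebook £3.04: general merchandise → 6% → £0.18
Camping tent (2-person) £297.17: sporting goods → 5.75% + 1% surcharge = 6.75% → £20.06
Soccer ball £16.63: sporting goods → 5.75% → £0.96
Total tax = £2.17 + £0.18 + £20.06 + £0.96 = £23.37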